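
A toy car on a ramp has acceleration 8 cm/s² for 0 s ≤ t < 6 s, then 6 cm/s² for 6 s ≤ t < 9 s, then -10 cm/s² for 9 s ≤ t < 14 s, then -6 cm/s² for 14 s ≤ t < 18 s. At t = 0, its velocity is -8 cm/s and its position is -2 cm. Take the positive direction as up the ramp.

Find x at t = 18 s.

On each constant-a segment, Δv = aΔt and Δx = v₀Δt + ½aΔt²; chain segment to segment.
0–6 s: v starts -8 cm/s; Δx = -8·6 + ½·8·6² = 96 cm; v ends 40 cm/s.
6–9 s: v starts 40 cm/s; Δx = 40·3 + ½·6·3² = 147 cm; v ends 58 cm/s.
9–14 s: v starts 58 cm/s; Δx = 58·5 + ½·-10·5² = 165 cm; v ends 8 cm/s.
14–18 s: v starts 8 cm/s; Δx = 8·4 + ½·-6·4² = -16 cm; v ends -16 cm/s.
x(18) = -2 + Σ Δx = 390 cm.

390 cm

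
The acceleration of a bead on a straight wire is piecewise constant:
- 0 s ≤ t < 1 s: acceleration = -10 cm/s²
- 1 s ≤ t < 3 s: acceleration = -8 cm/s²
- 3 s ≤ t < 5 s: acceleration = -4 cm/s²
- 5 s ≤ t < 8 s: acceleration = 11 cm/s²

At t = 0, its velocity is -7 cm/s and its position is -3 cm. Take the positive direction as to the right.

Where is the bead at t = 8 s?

On each constant-a segment, Δv = aΔt and Δx = v₀Δt + ½aΔt²; chain segment to segment.
0–1 s: v starts -7 cm/s; Δx = -7·1 + ½·-10·1² = -12 cm; v ends -17 cm/s.
1–3 s: v starts -17 cm/s; Δx = -17·2 + ½·-8·2² = -50 cm; v ends -33 cm/s.
3–5 s: v starts -33 cm/s; Δx = -33·2 + ½·-4·2² = -74 cm; v ends -41 cm/s.
5–8 s: v starts -41 cm/s; Δx = -41·3 + ½·11·3² = -73.5 cm; v ends -8 cm/s.
x(8) = -3 + Σ Δx = -212.5 cm.

-212.5 cm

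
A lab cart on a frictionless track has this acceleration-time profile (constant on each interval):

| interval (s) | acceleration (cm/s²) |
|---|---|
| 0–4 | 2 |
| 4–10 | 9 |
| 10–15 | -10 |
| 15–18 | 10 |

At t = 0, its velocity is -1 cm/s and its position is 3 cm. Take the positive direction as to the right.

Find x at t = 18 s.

477 cm

On each constant-a segment, Δv = aΔt and Δx = v₀Δt + ½aΔt²; chain segment to segment.
0–4 s: v starts -1 cm/s; Δx = -1·4 + ½·2·4² = 12 cm; v ends 7 cm/s.
4–10 s: v starts 7 cm/s; Δx = 7·6 + ½·9·6² = 204 cm; v ends 61 cm/s.
10–15 s: v starts 61 cm/s; Δx = 61·5 + ½·-10·5² = 180 cm; v ends 11 cm/s.
15–18 s: v starts 11 cm/s; Δx = 11·3 + ½·10·3² = 78 cm; v ends 41 cm/s.
x(18) = 3 + Σ Δx = 477 cm.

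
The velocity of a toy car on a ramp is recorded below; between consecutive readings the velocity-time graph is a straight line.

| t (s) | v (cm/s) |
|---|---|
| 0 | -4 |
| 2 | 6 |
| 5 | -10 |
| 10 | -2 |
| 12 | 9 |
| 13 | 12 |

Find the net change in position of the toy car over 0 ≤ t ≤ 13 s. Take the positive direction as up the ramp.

Net displacement equals the area under the velocity-time graph (areas below the axis count negative).
0–2 s: ½(-4 + 6)(2) = 2 cm
2–5 s: ½(6 + -10)(3) = -6 cm
5–10 s: ½(-10 + -2)(5) = -30 cm
10–12 s: ½(-2 + 9)(2) = 7 cm
12–13 s: ½(9 + 12)(1) = 10.5 cm
Net displacement = -16.5 cm

-16.5 cm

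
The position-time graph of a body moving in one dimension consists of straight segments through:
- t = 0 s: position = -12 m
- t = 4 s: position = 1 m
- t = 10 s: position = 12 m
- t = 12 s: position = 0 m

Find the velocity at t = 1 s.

Velocity is the slope of the x-t graph on 0–4 s: (1 − -12)/(4 − 0) = 3.25 m/s.

3.25 m/s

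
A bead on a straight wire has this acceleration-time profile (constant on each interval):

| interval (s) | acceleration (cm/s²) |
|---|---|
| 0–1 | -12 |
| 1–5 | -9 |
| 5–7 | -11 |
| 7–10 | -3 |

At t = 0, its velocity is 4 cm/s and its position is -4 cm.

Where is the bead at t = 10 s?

On each constant-a segment, Δv = aΔt and Δx = v₀Δt + ½aΔt²; chain segment to segment.
0–1 s: v starts 4 cm/s; Δx = 4·1 + ½·-12·1² = -2 cm; v ends -8 cm/s.
1–5 s: v starts -8 cm/s; Δx = -8·4 + ½·-9·4² = -104 cm; v ends -44 cm/s.
5–7 s: v starts -44 cm/s; Δx = -44·2 + ½·-11·2² = -110 cm; v ends -66 cm/s.
7–10 s: v starts -66 cm/s; Δx = -66·3 + ½·-3·3² = -211.5 cm; v ends -75 cm/s.
x(10) = -4 + Σ Δx = -431.5 cm.

-431.5 cm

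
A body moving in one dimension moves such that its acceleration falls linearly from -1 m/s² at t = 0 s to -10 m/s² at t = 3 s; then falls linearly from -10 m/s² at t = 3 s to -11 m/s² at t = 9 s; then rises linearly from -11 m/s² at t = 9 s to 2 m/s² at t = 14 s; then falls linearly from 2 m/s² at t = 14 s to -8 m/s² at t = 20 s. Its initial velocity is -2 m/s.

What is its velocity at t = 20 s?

-122 m/s

Δv equals the area under the a-t graph; then v = v₀ + Δv.
0–3 s: ½(-1 + -10)(3) = -16.5 m/s
3–9 s: ½(-10 + -11)(6) = -63 m/s
9–14 s: ½(-11 + 2)(5) = -22.5 m/s
14–20 s: ½(2 + -8)(6) = -18 m/s
Δv = -120 m/s, so v(20) = -2 + (-120) = -122 m/s.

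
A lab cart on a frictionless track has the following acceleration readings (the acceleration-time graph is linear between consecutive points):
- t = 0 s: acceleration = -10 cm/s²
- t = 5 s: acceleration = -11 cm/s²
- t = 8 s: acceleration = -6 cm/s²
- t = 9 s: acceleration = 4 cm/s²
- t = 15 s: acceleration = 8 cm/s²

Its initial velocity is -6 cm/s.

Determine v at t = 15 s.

-49 cm/s

Δv equals the area under the a-t graph; then v = v₀ + Δv.
0–5 s: ½(-10 + -11)(5) = -52.5 cm/s
5–8 s: ½(-11 + -6)(3) = -25.5 cm/s
8–9 s: ½(-6 + 4)(1) = -1 cm/s
9–15 s: ½(4 + 8)(6) = 36 cm/s
Δv = -43 cm/s, so v(15) = -6 + (-43) = -49 cm/s.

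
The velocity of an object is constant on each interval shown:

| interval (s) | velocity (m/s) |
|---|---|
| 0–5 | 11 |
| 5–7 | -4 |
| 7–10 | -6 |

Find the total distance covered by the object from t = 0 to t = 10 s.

81 m

Total distance travelled is ∫|v| dt — sum the magnitudes of each area piece.
0–5 s: |11| × 5 = 55 m
5–7 s: |-4| × 2 = 8 m
7–10 s: |-6| × 3 = 18 m
Total distance = 81 m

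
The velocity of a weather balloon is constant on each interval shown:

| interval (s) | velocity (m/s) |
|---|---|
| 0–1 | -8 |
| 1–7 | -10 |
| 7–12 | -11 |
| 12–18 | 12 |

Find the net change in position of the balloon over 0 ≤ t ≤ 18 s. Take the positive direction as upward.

Net displacement equals the area under the velocity-time graph (areas below the axis count negative).
0–1 s: -8 × 1 = -8 m
1–7 s: -10 × 6 = -60 m
7–12 s: -11 × 5 = -55 m
12–18 s: 12 × 6 = 72 m
Net displacement = -51 m

-51 m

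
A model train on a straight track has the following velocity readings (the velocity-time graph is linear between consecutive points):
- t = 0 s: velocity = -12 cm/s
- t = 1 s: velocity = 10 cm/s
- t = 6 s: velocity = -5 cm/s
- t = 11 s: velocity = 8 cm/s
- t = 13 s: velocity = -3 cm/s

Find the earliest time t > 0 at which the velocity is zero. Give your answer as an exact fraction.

t = 6/11 s

v changes sign on 0–1 s (from -12 to 10); the graph is linear there, so v = 0 at t = 0 + (12)·(1 − 0)/(10 − -12) = 6/11 s.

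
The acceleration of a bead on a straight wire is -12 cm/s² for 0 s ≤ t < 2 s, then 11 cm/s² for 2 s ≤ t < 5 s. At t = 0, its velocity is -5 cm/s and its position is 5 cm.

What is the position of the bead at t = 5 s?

On each constant-a segment, Δv = aΔt and Δx = v₀Δt + ½aΔt²; chain segment to segment.
0–2 s: v starts -5 cm/s; Δx = -5·2 + ½·-12·2² = -34 cm; v ends -29 cm/s.
2–5 s: v starts -29 cm/s; Δx = -29·3 + ½·11·3² = -37.5 cm; v ends 4 cm/s.
x(5) = 5 + Σ Δx = -66.5 cm.

-66.5 cm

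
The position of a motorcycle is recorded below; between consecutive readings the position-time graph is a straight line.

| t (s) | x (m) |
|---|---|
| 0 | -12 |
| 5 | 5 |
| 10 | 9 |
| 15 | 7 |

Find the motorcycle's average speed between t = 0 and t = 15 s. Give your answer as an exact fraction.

Average speed = (total path length)/(elapsed time); on a piecewise-linear x-t graph the path length is Σ|Δx|.
0–5 s: |Δx| = |5 − -12| = 17 m
5–10 s: |Δx| = |9 − 5| = 4 m
10–15 s: |Δx| = |7 − 9| = 2 m
Total path = 23 m; average speed = 23/15 = 23/15 m/s.

23/15 m/s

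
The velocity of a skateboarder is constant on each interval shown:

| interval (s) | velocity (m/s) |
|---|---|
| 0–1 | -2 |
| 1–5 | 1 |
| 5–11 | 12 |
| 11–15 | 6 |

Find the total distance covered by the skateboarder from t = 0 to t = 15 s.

Total distance travelled is ∫|v| dt — sum the magnitudes of each area piece.
0–1 s: |-2| × 1 = 2 m
1–5 s: |1| × 4 = 4 m
5–11 s: |12| × 6 = 72 m
11–15 s: |6| × 4 = 24 m
Total distance = 102 m

102 m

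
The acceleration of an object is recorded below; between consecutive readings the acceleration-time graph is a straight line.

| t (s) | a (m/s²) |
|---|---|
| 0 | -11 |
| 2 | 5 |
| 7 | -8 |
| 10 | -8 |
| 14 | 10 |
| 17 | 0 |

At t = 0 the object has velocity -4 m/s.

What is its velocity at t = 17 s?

-22.5 m/s

Δv equals the area under the a-t graph; then v = v₀ + Δv.
0–2 s: ½(-11 + 5)(2) = -6 m/s
2–7 s: ½(5 + -8)(5) = -7.5 m/s
7–10 s: -8 × 3 = -24 m/s
10–14 s: ½(-8 + 10)(4) = 4 m/s
14–17 s: ½(10 + 0)(3) = 15 m/s
Δv = -18.5 m/s, so v(17) = -4 + (-18.5) = -22.5 m/s.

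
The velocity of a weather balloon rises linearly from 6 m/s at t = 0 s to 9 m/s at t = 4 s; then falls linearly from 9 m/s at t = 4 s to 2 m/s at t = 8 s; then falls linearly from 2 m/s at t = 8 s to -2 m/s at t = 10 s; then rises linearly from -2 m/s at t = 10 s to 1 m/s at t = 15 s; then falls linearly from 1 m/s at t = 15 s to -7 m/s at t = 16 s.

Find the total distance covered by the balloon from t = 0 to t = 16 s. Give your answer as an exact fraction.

1471/24 m

Total distance travelled is ∫|v| dt — sum the magnitudes of each area piece.
0–4 s: |½(6 + 9)(4)| = 30 m
4–8 s: |½(9 + 2)(4)| = 22 m
8–10 s: v = 0 at t = 9 s; triangle areas 1 + 1 = 2 m
10–15 s: v = 0 at t = 40/3 s; triangle areas 10/3 + 5/6 = 25/6 m
15–16 s: v = 0 at t = 15.125 s; triangle areas 0.0625 + 3.0625 = 3.125 m
Total distance = 1471/24 m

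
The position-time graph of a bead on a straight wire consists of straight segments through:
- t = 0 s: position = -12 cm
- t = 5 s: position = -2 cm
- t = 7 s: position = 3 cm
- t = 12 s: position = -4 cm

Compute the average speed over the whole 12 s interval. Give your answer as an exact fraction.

Average speed = (total path length)/(elapsed time); on a piecewise-linear x-t graph the path length is Σ|Δx|.
0–5 s: |Δx| = |-2 − -12| = 10 cm
5–7 s: |Δx| = |3 − -2| = 5 cm
7–12 s: |Δx| = |-4 − 3| = 7 cm
Total path = 22 cm; average speed = 22/12 = 11/6 cm/s.

11/6 cm/s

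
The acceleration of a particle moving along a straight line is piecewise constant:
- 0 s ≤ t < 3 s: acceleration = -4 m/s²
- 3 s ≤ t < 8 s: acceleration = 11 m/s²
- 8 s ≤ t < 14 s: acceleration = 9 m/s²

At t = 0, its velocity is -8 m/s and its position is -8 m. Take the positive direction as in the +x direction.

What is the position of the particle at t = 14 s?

359.5 m

On each constant-a segment, Δv = aΔt and Δx = v₀Δt + ½aΔt²; chain segment to segment.
0–3 s: v starts -8 m/s; Δx = -8·3 + ½·-4·3² = -42 m; v ends -20 m/s.
3–8 s: v starts -20 m/s; Δx = -20·5 + ½·11·5² = 37.5 m; v ends 35 m/s.
8–14 s: v starts 35 m/s; Δx = 35·6 + ½·9·6² = 372 m; v ends 89 m/s.
x(14) = -8 + Σ Δx = 359.5 m.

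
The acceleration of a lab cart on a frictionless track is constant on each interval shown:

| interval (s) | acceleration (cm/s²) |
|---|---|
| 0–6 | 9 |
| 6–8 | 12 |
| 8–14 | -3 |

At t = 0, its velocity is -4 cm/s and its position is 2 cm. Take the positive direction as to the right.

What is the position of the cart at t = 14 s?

On each constant-a segment, Δv = aΔt and Δx = v₀Δt + ½aΔt²; chain segment to segment.
0–6 s: v starts -4 cm/s; Δx = -4·6 + ½·9·6² = 138 cm; v ends 50 cm/s.
6–8 s: v starts 50 cm/s; Δx = 50·2 + ½·12·2² = 124 cm; v ends 74 cm/s.
8–14 s: v starts 74 cm/s; Δx = 74·6 + ½·-3·6² = 390 cm; v ends 56 cm/s.
x(14) = 2 + Σ Δx = 654 cm.

654 cm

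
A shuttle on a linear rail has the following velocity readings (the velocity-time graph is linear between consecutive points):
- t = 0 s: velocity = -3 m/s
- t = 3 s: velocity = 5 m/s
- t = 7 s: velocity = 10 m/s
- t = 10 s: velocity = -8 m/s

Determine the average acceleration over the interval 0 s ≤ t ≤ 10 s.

Average acceleration = Δv/Δt = (-8 − -3)/(10 − 0) = -0.5 m/s².

-0.5 m/s²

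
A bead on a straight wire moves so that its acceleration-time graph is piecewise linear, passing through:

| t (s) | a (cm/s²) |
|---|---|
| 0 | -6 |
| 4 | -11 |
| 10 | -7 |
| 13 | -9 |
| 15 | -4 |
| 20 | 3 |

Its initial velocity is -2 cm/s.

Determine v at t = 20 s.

Δv equals the area under the a-t graph; then v = v₀ + Δv.
0–4 s: ½(-6 + -11)(4) = -34 cm/s
4–10 s: ½(-11 + -7)(6) = -54 cm/s
10–13 s: ½(-7 + -9)(3) = -24 cm/s
13–15 s: ½(-9 + -4)(2) = -13 cm/s
15–20 s: ½(-4 + 3)(5) = -2.5 cm/s
Δv = -127.5 cm/s, so v(20) = -2 + (-127.5) = -129.5 cm/s.

-129.5 cm/s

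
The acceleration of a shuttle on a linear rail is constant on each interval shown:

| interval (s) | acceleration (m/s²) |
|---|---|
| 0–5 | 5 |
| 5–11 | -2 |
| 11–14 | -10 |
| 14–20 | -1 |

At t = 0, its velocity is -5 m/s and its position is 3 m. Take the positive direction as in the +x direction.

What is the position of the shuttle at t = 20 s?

On each constant-a segment, Δv = aΔt and Δx = v₀Δt + ½aΔt²; chain segment to segment.
0–5 s: v starts -5 m/s; Δx = -5·5 + ½·5·5² = 37.5 m; v ends 20 m/s.
5–11 s: v starts 20 m/s; Δx = 20·6 + ½·-2·6² = 84 m; v ends 8 m/s.
11–14 s: v starts 8 m/s; Δx = 8·3 + ½·-10·3² = -21 m; v ends -22 m/s.
14–20 s: v starts -22 m/s; Δx = -22·6 + ½·-1·6² = -150 m; v ends -28 m/s.
x(20) = 3 + Σ Δx = -46.5 m.

-46.5 m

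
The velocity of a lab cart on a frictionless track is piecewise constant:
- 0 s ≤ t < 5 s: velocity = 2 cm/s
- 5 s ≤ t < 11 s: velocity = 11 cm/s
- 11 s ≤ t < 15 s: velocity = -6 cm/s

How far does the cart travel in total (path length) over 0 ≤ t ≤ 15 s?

Total distance travelled is ∫|v| dt — sum the magnitudes of each area piece.
0–5 s: |2| × 5 = 10 cm
5–11 s: |11| × 6 = 66 cm
11–15 s: |-6| × 4 = 24 cm
Total distance = 100 cm

100 cm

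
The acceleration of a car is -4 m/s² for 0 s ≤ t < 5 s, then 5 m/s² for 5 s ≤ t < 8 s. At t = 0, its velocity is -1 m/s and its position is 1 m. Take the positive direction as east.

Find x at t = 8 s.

-94.5 m

On each constant-a segment, Δv = aΔt and Δx = v₀Δt + ½aΔt²; chain segment to segment.
0–5 s: v starts -1 m/s; Δx = -1·5 + ½·-4·5² = -55 m; v ends -21 m/s.
5–8 s: v starts -21 m/s; Δx = -21·3 + ½·5·3² = -40.5 m; v ends -6 m/s.
x(8) = 1 + Σ Δx = -94.5 m.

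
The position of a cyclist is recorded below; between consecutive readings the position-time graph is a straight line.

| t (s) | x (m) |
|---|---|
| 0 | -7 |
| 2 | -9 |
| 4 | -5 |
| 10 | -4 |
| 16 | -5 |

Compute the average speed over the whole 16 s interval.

0.5 m/s

Average speed = (total path length)/(elapsed time); on a piecewise-linear x-t graph the path length is Σ|Δx|.
0–2 s: |Δx| = |-9 − -7| = 2 m
2–4 s: |Δx| = |-5 − -9| = 4 m
4–10 s: |Δx| = |-4 − -5| = 1 m
10–16 s: |Δx| = |-5 − -4| = 1 m
Total path = 8 m; average speed = 8/16 = 0.5 m/s.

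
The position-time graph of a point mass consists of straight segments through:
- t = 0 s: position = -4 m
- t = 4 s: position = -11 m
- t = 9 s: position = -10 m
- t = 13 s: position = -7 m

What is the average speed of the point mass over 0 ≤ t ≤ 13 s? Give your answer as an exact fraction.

11/13 m/s

Average speed = (total path length)/(elapsed time); on a piecewise-linear x-t graph the path length is Σ|Δx|.
0–4 s: |Δx| = |-11 − -4| = 7 m
4–9 s: |Δx| = |-10 − -11| = 1 m
9–13 s: |Δx| = |-7 − -10| = 3 m
Total path = 11 m; average speed = 11/13 = 11/13 m/s.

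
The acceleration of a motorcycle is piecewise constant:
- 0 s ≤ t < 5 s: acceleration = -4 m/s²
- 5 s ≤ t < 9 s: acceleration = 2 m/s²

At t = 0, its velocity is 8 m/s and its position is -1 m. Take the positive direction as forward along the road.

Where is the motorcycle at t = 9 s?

On each constant-a segment, Δv = aΔt and Δx = v₀Δt + ½aΔt²; chain segment to segment.
0–5 s: v starts 8 m/s; Δx = 8·5 + ½·-4·5² = -10 m; v ends -12 m/s.
5–9 s: v starts -12 m/s; Δx = -12·4 + ½·2·4² = -32 m; v ends -4 m/s.
x(9) = -1 + Σ Δx = -43 m.

-43 m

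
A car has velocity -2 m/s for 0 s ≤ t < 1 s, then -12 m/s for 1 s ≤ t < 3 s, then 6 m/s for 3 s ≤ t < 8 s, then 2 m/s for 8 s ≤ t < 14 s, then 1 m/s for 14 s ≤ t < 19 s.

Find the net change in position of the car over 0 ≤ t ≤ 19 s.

Displacement is the signed area under the v-t curve.
0–1 s: -2 × 1 = -2 m
1–3 s: -12 × 2 = -24 m
3–8 s: 6 × 5 = 30 m
8–14 s: 2 × 6 = 12 m
14–19 s: 1 × 5 = 5 m
Net displacement = 21 m

21 m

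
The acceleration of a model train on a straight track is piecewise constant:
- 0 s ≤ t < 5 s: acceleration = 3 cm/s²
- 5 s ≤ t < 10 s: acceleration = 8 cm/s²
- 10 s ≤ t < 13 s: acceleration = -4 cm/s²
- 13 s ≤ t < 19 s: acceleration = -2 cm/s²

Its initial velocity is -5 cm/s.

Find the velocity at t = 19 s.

Δv equals the area under the a-t graph; then v = v₀ + Δv.
0–5 s: 3 × 5 = 15 cm/s
5–10 s: 8 × 5 = 40 cm/s
10–13 s: -4 × 3 = -12 cm/s
13–19 s: -2 × 6 = -12 cm/s
Δv = 31 cm/s, so v(19) = -5 + (31) = 26 cm/s.

26 cm/s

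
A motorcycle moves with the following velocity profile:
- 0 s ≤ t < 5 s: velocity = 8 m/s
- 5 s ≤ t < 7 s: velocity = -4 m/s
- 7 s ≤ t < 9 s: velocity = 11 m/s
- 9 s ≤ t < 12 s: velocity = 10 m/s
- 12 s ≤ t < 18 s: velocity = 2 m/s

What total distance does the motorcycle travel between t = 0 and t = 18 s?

Distance (not displacement) is the total path length: add the absolute areas under v-t.
0–5 s: |8| × 5 = 40 m
5–7 s: |-4| × 2 = 8 m
7–9 s: |11| × 2 = 22 m
9–12 s: |10| × 3 = 30 m
12–18 s: |2| × 6 = 12 m
Total distance = 112 m

112 m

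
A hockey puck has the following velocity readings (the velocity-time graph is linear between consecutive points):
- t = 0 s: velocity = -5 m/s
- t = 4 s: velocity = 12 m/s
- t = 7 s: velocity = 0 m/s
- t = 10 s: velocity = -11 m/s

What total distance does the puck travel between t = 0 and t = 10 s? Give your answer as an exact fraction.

1849/34 m

Total distance travelled is ∫|v| dt — sum the magnitudes of each area piece.
0–4 s: v = 0 at t = 20/17 s; triangle areas 50/17 + 288/17 = 338/17 m
4–7 s: |½(12 + 0)(3)| = 18 m
7–10 s: |½(0 + -11)(3)| = 16.5 m
Total distance = 1849/34 m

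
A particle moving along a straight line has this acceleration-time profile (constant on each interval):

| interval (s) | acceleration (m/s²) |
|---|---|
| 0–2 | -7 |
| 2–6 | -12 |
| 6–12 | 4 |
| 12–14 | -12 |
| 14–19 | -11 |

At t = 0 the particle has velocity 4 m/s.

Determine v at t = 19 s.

-113 m/s

Δv equals the area under the a-t graph; then v = v₀ + Δv.
0–2 s: -7 × 2 = -14 m/s
2–6 s: -12 × 4 = -48 m/s
6–12 s: 4 × 6 = 24 m/s
12–14 s: -12 × 2 = -24 m/s
14–19 s: -11 × 5 = -55 m/s
Δv = -117 m/s, so v(19) = 4 + (-117) = -113 m/s.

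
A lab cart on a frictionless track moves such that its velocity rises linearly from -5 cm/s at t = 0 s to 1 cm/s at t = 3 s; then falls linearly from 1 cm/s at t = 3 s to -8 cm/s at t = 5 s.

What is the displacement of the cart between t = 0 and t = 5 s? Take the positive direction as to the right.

Displacement is the signed area under the v-t curve.
0–3 s: ½(-5 + 1)(3) = -6 cm
3–5 s: ½(1 + -8)(2) = -7 cm
Net displacement = -13 cm

-13 cm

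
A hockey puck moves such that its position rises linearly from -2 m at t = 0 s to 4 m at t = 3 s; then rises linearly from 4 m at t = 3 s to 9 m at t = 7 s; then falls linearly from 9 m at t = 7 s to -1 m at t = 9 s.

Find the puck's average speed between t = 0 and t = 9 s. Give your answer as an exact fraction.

Average speed = (total path length)/(elapsed time); on a piecewise-linear x-t graph the path length is Σ|Δx|.
0–3 s: |Δx| = |4 − -2| = 6 m
3–7 s: |Δx| = |9 − 4| = 5 m
7–9 s: |Δx| = |-1 − 9| = 10 m
Total path = 21 m; average speed = 21/9 = 7/3 m/s.

7/3 m/s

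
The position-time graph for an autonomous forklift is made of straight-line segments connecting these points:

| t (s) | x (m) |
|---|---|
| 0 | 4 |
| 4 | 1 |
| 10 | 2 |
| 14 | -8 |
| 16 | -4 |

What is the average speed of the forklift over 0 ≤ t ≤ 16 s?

Average speed = (total path length)/(elapsed time); on a piecewise-linear x-t graph the path length is Σ|Δx|.
0–4 s: |Δx| = |1 − 4| = 3 m
4–10 s: |Δx| = |2 − 1| = 1 m
10–14 s: |Δx| = |-8 − 2| = 10 m
14–16 s: |Δx| = |-4 − -8| = 4 m
Total path = 18 m; average speed = 18/16 = 1.125 m/s.

1.125 m/s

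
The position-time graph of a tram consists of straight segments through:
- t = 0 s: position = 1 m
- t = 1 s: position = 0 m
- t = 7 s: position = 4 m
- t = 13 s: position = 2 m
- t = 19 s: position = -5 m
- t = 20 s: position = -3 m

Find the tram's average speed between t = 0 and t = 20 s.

Average speed = (total path length)/(elapsed time); on a piecewise-linear x-t graph the path length is Σ|Δx|.
0–1 s: |Δx| = |0 − 1| = 1 m
1–7 s: |Δx| = |4 − 0| = 4 m
7–13 s: |Δx| = |2 − 4| = 2 m
13–19 s: |Δx| = |-5 − 2| = 7 m
19–20 s: |Δx| = |-3 − -5| = 2 m
Total path = 16 m; average speed = 16/20 = 0.8 m/s.

0.8 m/s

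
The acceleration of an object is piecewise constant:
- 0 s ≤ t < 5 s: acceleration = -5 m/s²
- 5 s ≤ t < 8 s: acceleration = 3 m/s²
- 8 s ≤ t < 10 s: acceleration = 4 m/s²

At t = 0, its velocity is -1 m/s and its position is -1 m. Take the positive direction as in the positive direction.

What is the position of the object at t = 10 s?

-159 m

On each constant-a segment, Δv = aΔt and Δx = v₀Δt + ½aΔt²; chain segment to segment.
0–5 s: v starts -1 m/s; Δx = -1·5 + ½·-5·5² = -67.5 m; v ends -26 m/s.
5–8 s: v starts -26 m/s; Δx = -26·3 + ½·3·3² = -64.5 m; v ends -17 m/s.
8–10 s: v starts -17 m/s; Δx = -17·2 + ½·4·2² = -26 m; v ends -9 m/s.
x(10) = -1 + Σ Δx = -159 m.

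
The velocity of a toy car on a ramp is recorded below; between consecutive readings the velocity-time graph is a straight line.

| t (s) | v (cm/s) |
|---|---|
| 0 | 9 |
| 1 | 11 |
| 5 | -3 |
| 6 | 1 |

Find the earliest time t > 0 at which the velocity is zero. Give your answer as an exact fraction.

t = 29/7 s

v changes sign on 1–5 s (from 11 to -3); the graph is linear there, so v = 0 at t = 1 + (-11)·(5 − 1)/(-3 − 11) = 29/7 s.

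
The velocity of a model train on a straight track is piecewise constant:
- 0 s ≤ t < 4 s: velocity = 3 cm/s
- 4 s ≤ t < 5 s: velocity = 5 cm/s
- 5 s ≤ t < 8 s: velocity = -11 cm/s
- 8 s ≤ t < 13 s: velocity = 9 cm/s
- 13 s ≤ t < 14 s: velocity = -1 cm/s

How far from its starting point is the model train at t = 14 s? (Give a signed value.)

28 cm

Net displacement equals the area under the velocity-time graph (areas below the axis count negative).
0–4 s: 3 × 4 = 12 cm
4–5 s: 5 × 1 = 5 cm
5–8 s: -11 × 3 = -33 cm
8–13 s: 9 × 5 = 45 cm
13–14 s: -1 × 1 = -1 cm
Net displacement = 28 cm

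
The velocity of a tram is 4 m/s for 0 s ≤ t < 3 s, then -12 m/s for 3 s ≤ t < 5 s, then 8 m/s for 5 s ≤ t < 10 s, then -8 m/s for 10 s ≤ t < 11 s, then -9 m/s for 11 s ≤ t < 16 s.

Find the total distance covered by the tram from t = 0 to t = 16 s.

Distance (not displacement) is the total path length: add the absolute areas under v-t.
0–3 s: |4| × 3 = 12 m
3–5 s: |-12| × 2 = 24 m
5–10 s: |8| × 5 = 40 m
10–11 s: |-8| × 1 = 8 m
11–16 s: |-9| × 5 = 45 m
Total distance = 129 m

129 m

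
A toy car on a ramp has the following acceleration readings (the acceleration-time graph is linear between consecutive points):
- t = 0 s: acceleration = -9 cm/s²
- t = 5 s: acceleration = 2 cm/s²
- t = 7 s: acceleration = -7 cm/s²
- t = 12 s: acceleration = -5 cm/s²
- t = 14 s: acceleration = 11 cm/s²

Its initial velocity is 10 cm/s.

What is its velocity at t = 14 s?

-36.5 cm/s

Δv equals the area under the a-t graph; then v = v₀ + Δv.
0–5 s: ½(-9 + 2)(5) = -17.5 cm/s
5–7 s: ½(2 + -7)(2) = -5 cm/s
7–12 s: ½(-7 + -5)(5) = -30 cm/s
12–14 s: ½(-5 + 11)(2) = 6 cm/s
Δv = -46.5 cm/s, so v(14) = 10 + (-46.5) = -36.5 cm/s.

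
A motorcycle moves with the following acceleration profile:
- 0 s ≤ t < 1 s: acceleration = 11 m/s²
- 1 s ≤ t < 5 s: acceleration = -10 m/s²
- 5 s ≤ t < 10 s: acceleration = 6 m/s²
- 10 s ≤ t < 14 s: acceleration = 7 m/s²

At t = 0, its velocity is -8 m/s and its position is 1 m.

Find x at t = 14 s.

-151.5 m

On each constant-a segment, Δv = aΔt and Δx = v₀Δt + ½aΔt²; chain segment to segment.
0–1 s: v starts -8 m/s; Δx = -8·1 + ½·11·1² = -2.5 m; v ends 3 m/s.
1–5 s: v starts 3 m/s; Δx = 3·4 + ½·-10·4² = -68 m; v ends -37 m/s.
5–10 s: v starts -37 m/s; Δx = -37·5 + ½·6·5² = -110 m; v ends -7 m/s.
10–14 s: v starts -7 m/s; Δx = -7·4 + ½·7·4² = 28 m; v ends 21 m/s.
x(14) = 1 + Σ Δx = -151.5 m.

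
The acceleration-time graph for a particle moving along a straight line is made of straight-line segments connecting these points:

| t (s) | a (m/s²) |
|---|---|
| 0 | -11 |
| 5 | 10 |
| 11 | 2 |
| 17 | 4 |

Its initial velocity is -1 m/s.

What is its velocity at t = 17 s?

50.5 m/s

Δv equals the area under the a-t graph; then v = v₀ + Δv.
0–5 s: ½(-11 + 10)(5) = -2.5 m/s
5–11 s: ½(10 + 2)(6) = 36 m/s
11–17 s: ½(2 + 4)(6) = 18 m/s
Δv = 51.5 m/s, so v(17) = -1 + (51.5) = 50.5 m/s.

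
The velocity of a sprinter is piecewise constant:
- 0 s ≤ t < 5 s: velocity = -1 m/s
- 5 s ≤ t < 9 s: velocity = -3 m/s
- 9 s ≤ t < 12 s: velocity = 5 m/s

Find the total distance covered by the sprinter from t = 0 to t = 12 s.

Total distance travelled is ∫|v| dt — sum the magnitudes of each area piece.
0–5 s: |-1| × 5 = 5 m
5–9 s: |-3| × 4 = 12 m
9–12 s: |5| × 3 = 15 m
Total distance = 32 m

32 m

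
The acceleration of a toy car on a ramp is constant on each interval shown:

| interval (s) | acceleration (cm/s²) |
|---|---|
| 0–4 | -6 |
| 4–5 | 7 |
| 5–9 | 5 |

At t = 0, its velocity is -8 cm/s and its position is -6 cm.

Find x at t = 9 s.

-174.5 cm

On each constant-a segment, Δv = aΔt and Δx = v₀Δt + ½aΔt²; chain segment to segment.
0–4 s: v starts -8 cm/s; Δx = -8·4 + ½·-6·4² = -80 cm; v ends -32 cm/s.
4–5 s: v starts -32 cm/s; Δx = -32·1 + ½·7·1² = -28.5 cm; v ends -25 cm/s.
5–9 s: v starts -25 cm/s; Δx = -25·4 + ½·5·4² = -60 cm; v ends -5 cm/s.
x(9) = -6 + Σ Δx = -174.5 cm.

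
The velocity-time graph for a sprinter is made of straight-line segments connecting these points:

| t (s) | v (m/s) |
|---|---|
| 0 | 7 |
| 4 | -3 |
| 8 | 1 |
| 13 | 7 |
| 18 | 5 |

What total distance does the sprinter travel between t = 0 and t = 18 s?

66.6 m

Distance (not displacement) is the total path length: add the absolute areas under v-t.
0–4 s: v = 0 at t = 2.8 s; triangle areas 9.8 + 1.8 = 11.6 m
4–8 s: v = 0 at t = 7 s; triangle areas 4.5 + 0.5 = 5 m
8–13 s: |½(1 + 7)(5)| = 20 m
13–18 s: |½(7 + 5)(5)| = 30 m
Total distance = 66.6 m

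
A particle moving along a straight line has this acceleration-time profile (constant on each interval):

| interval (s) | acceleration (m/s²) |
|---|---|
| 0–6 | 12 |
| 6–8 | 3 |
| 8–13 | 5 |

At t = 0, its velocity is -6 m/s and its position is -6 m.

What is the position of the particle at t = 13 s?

734.5 m

On each constant-a segment, Δv = aΔt and Δx = v₀Δt + ½aΔt²; chain segment to segment.
0–6 s: v starts -6 m/s; Δx = -6·6 + ½·12·6² = 180 m; v ends 66 m/s.
6–8 s: v starts 66 m/s; Δx = 66·2 + ½·3·2² = 138 m; v ends 72 m/s.
8–13 s: v starts 72 m/s; Δx = 72·5 + ½·5·5² = 422.5 m; v ends 97 m/s.
x(13) = -6 + Σ Δx = 734.5 m.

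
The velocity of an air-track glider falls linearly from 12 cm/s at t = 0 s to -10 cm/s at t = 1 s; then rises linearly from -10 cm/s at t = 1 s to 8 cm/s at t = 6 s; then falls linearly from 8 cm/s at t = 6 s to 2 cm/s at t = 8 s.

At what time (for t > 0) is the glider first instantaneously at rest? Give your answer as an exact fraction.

t = 6/11 s

v changes sign on 0–1 s (from 12 to -10); the graph is linear there, so v = 0 at t = 0 + (-12)·(1 − 0)/(-10 − 12) = 6/11 s.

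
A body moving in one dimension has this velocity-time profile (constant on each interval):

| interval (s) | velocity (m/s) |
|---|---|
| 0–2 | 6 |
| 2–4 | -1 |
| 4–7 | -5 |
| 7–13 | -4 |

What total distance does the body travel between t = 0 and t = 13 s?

53 m

Distance (not displacement) is the total path length: add the absolute areas under v-t.
0–2 s: |6| × 2 = 12 m
2–4 s: |-1| × 2 = 2 m
4–7 s: |-5| × 3 = 15 m
7–13 s: |-4| × 6 = 24 m
Total distance = 53 m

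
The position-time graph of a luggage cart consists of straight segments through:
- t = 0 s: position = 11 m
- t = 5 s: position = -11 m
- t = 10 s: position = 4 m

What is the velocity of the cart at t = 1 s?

Velocity is the slope of the x-t graph on 0–5 s: (-11 − 11)/(5 − 0) = -4.4 m/s.

-4.4 m/s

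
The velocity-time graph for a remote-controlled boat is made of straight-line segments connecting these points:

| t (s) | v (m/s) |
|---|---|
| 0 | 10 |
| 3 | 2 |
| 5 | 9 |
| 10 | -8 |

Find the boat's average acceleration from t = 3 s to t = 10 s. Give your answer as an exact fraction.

Average acceleration = Δv/Δt = (-8 − 2)/(10 − 3) = -10/7 m/s².

-10/7 m/s²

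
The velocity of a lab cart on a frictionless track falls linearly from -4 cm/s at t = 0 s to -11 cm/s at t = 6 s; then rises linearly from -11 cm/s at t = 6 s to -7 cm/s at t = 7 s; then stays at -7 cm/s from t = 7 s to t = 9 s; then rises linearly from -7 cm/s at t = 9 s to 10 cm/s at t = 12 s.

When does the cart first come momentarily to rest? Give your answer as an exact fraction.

t = 174/17 s

v changes sign on 9–12 s (from -7 to 10); the graph is linear there, so v = 0 at t = 9 + (7)·(12 − 9)/(10 − -7) = 174/17 s.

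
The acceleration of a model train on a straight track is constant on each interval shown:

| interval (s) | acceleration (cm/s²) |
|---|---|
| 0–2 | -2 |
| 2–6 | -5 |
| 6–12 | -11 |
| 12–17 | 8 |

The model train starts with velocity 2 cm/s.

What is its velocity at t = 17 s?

-48 cm/s

Δv equals the area under the a-t graph; then v = v₀ + Δv.
0–2 s: -2 × 2 = -4 cm/s
2–6 s: -5 × 4 = -20 cm/s
6–12 s: -11 × 6 = -66 cm/s
12–17 s: 8 × 5 = 40 cm/s
Δv = -50 cm/s, so v(17) = 2 + (-50) = -48 cm/s.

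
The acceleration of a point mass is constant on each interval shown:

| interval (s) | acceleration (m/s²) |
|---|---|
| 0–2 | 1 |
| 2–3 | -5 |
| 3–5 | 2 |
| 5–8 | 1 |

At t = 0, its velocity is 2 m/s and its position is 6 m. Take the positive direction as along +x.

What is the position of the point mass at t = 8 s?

29 m

On each constant-a segment, Δv = aΔt and Δx = v₀Δt + ½aΔt²; chain segment to segment.
0–2 s: v starts 2 m/s; Δx = 2·2 + ½·1·2² = 6 m; v ends 4 m/s.
2–3 s: v starts 4 m/s; Δx = 4·1 + ½·-5·1² = 1.5 m; v ends -1 m/s.
3–5 s: v starts -1 m/s; Δx = -1·2 + ½·2·2² = 2 m; v ends 3 m/s.
5–8 s: v starts 3 m/s; Δx = 3·3 + ½·1·3² = 13.5 m; v ends 6 m/s.
x(8) = 6 + Σ Δx = 29 m.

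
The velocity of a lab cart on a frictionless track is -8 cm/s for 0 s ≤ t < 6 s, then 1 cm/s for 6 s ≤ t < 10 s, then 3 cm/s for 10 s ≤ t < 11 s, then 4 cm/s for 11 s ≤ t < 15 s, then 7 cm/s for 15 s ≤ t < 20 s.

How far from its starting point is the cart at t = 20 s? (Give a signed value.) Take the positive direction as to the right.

Displacement is the signed area under the v-t curve.
0–6 s: -8 × 6 = -48 cm
6–10 s: 1 × 4 = 4 cm
10–11 s: 3 × 1 = 3 cm
11–15 s: 4 × 4 = 16 cm
15–20 s: 7 × 5 = 35 cm
Net displacement = 10 cm

10 cm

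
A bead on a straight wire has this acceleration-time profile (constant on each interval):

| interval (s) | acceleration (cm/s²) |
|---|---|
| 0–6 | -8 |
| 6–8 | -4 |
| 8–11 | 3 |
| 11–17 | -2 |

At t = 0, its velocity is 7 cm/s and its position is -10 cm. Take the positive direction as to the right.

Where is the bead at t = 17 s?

-611.5 cm

On each constant-a segment, Δv = aΔt and Δx = v₀Δt + ½aΔt²; chain segment to segment.
0–6 s: v starts 7 cm/s; Δx = 7·6 + ½·-8·6² = -102 cm; v ends -41 cm/s.
6–8 s: v starts -41 cm/s; Δx = -41·2 + ½·-4·2² = -90 cm; v ends -49 cm/s.
8–11 s: v starts -49 cm/s; Δx = -49·3 + ½·3·3² = -133.5 cm; v ends -40 cm/s.
11–17 s: v starts -40 cm/s; Δx = -40·6 + ½·-2·6² = -276 cm; v ends -52 cm/s.
x(17) = -10 + Σ Δx = -611.5 cm.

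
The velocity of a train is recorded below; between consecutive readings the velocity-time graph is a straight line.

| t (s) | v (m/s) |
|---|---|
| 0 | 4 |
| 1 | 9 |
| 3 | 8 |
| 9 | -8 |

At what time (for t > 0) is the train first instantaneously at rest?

t = 6 s

v changes sign on 3–9 s (from 8 to -8); the graph is linear there, so v = 0 at t = 3 + (-8)·(9 − 3)/(-8 − 8) = 6 s.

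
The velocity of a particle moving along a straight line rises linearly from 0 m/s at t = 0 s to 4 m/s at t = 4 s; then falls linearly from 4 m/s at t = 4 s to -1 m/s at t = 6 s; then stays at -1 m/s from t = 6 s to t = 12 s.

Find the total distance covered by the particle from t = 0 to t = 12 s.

17.4 m

Distance (not displacement) is the total path length: add the absolute areas under v-t.
0–4 s: |½(0 + 4)(4)| = 8 m
4–6 s: v = 0 at t = 5.6 s; triangle areas 3.2 + 0.2 = 3.4 m
6–12 s: |-1| × 6 = 6 m
Total distance = 17.4 m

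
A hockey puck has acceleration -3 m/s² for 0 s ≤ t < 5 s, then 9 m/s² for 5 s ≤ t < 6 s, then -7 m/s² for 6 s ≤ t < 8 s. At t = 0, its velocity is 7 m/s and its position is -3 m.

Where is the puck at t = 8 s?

-21 m

On each constant-a segment, Δv = aΔt and Δx = v₀Δt + ½aΔt²; chain segment to segment.
0–5 s: v starts 7 m/s; Δx = 7·5 + ½·-3·5² = -2.5 m; v ends -8 m/s.
5–6 s: v starts -8 m/s; Δx = -8·1 + ½·9·1² = -3.5 m; v ends 1 m/s.
6–8 s: v starts 1 m/s; Δx = 1·2 + ½·-7·2² = -12 m; v ends -13 m/s.
x(8) = -3 + Σ Δx = -21 m.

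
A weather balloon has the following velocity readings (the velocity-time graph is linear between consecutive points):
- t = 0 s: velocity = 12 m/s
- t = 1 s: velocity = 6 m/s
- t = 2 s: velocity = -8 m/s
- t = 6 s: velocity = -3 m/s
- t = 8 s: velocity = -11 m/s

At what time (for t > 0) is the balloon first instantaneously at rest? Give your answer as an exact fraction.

t = 10/7 s

v changes sign on 1–2 s (from 6 to -8); the graph is linear there, so v = 0 at t = 1 + (-6)·(2 − 1)/(-8 − 6) = 10/7 s.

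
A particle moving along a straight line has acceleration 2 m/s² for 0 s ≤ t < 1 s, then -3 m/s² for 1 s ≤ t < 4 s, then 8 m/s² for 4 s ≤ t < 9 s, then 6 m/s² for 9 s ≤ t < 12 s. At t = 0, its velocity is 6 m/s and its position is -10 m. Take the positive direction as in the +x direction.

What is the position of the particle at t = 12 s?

246.5 m

On each constant-a segment, Δv = aΔt and Δx = v₀Δt + ½aΔt²; chain segment to segment.
0–1 s: v starts 6 m/s; Δx = 6·1 + ½·2·1² = 7 m; v ends 8 m/s.
1–4 s: v starts 8 m/s; Δx = 8·3 + ½·-3·3² = 10.5 m; v ends -1 m/s.
4–9 s: v starts -1 m/s; Δx = -1·5 + ½·8·5² = 95 m; v ends 39 m/s.
9–12 s: v starts 39 m/s; Δx = 39·3 + ½·6·3² = 144 m; v ends 57 m/s.
x(12) = -10 + Σ Δx = 246.5 m.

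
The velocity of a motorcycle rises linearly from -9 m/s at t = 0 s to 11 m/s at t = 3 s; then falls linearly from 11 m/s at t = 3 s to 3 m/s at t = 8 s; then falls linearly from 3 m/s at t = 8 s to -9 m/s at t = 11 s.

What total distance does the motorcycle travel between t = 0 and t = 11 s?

Distance (not displacement) is the total path length: add the absolute areas under v-t.
0–3 s: v = 0 at t = 1.35 s; triangle areas 6.075 + 9.075 = 15.15 m
3–8 s: |½(11 + 3)(5)| = 35 m
8–11 s: v = 0 at t = 8.75 s; triangle areas 1.125 + 10.125 = 11.25 m
Total distance = 61.4 m

61.4 m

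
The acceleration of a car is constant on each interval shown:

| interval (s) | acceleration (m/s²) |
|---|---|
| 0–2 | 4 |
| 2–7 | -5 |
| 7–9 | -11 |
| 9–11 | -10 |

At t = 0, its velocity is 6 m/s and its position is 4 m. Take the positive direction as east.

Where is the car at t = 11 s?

On each constant-a segment, Δv = aΔt and Δx = v₀Δt + ½aΔt²; chain segment to segment.
0–2 s: v starts 6 m/s; Δx = 6·2 + ½·4·2² = 20 m; v ends 14 m/s.
2–7 s: v starts 14 m/s; Δx = 14·5 + ½·-5·5² = 7.5 m; v ends -11 m/s.
7–9 s: v starts -11 m/s; Δx = -11·2 + ½·-11·2² = -44 m; v ends -33 m/s.
9–11 s: v starts -33 m/s; Δx = -33·2 + ½·-10·2² = -86 m; v ends -53 m/s.
x(11) = 4 + Σ Δx = -98.5 m.

-98.5 m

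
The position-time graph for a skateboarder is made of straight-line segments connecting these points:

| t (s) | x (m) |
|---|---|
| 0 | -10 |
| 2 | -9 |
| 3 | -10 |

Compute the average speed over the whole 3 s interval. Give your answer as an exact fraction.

2/3 m/s

Average speed = (total path length)/(elapsed time); on a piecewise-linear x-t graph the path length is Σ|Δx|.
0–2 s: |Δx| = |-9 − -10| = 1 m
2–3 s: |Δx| = |-10 − -9| = 1 m
Total path = 2 m; average speed = 2/3 = 2/3 m/s.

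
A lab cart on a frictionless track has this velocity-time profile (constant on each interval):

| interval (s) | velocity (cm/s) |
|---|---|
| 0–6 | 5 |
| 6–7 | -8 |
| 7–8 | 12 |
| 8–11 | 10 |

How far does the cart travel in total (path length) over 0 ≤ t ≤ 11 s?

Total distance travelled is ∫|v| dt — sum the magnitudes of each area piece.
0–6 s: |5| × 6 = 30 cm
6–7 s: |-8| × 1 = 8 cm
7–8 s: |12| × 1 = 12 cm
8–11 s: |10| × 3 = 30 cm
Total distance = 80 cm

80 cm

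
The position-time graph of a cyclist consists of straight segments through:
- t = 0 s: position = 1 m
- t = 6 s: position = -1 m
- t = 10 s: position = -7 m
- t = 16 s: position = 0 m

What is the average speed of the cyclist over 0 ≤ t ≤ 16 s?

Average speed = (total path length)/(elapsed time); on a piecewise-linear x-t graph the path length is Σ|Δx|.
0–6 s: |Δx| = |-1 − 1| = 2 m
6–10 s: |Δx| = |-7 − -1| = 6 m
10–16 s: |Δx| = |0 − -7| = 7 m
Total path = 15 m; average speed = 15/16 = 0.9375 m/s.

0.9375 m/s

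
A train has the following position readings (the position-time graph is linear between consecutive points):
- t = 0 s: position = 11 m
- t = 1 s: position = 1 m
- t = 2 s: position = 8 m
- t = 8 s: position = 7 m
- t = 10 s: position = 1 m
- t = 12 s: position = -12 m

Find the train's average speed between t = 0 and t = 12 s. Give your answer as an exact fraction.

Average speed = (total path length)/(elapsed time); on a piecewise-linear x-t graph the path length is Σ|Δx|.
0–1 s: |Δx| = |1 − 11| = 10 m
1–2 s: |Δx| = |8 − 1| = 7 m
2–8 s: |Δx| = |7 − 8| = 1 m
8–10 s: |Δx| = |1 − 7| = 6 m
10–12 s: |Δx| = |-12 − 1| = 13 m
Total path = 37 m; average speed = 37/12 = 37/12 m/s.

37/12 m/s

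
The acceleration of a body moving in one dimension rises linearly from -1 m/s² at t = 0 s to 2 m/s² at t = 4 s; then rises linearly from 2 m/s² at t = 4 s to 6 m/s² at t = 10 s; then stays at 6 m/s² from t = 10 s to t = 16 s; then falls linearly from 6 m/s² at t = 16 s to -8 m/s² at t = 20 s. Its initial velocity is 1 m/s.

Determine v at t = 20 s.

59 m/s

Δv equals the area under the a-t graph; then v = v₀ + Δv.
0–4 s: ½(-1 + 2)(4) = 2 m/s
4–10 s: ½(2 + 6)(6) = 24 m/s
10–16 s: 6 × 6 = 36 m/s
16–20 s: ½(6 + -8)(4) = -4 m/s
Δv = 58 m/s, so v(20) = 1 + (58) = 59 m/s.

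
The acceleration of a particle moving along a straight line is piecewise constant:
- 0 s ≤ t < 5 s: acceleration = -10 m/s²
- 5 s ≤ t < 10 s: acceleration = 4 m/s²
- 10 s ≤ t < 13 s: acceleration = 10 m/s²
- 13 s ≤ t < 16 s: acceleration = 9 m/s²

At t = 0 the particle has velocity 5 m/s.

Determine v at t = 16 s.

Δv equals the area under the a-t graph; then v = v₀ + Δv.
0–5 s: -10 × 5 = -50 m/s
5–10 s: 4 × 5 = 20 m/s
10–13 s: 10 × 3 = 30 m/s
13–16 s: 9 × 3 = 27 m/s
Δv = 27 m/s, so v(16) = 5 + (27) = 32 m/s.

32 m/s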